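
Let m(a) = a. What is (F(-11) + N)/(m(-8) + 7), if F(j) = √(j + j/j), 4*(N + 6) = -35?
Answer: 59/4 - I*√10 ≈ 14.75 - 3.1623*I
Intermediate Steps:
N = -59/4 (N = -6 + (¼)*(-35) = -6 - 35/4 = -59/4 ≈ -14.750)
F(j) = √(1 + j) (F(j) = √(j + 1) = √(1 + j))
(F(-11) + N)/(m(-8) + 7) = (√(1 - 11) - 59/4)/(-8 + 7) = (√(-10) - 59/4)/(-1) = (I*√10 - 59/4)*(-1) = (-59/4 + I*√10)*(-1) = 59/4 - I*√10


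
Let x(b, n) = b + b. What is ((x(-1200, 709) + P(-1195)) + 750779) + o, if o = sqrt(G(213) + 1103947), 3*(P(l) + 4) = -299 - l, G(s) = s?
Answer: 2246021/3 + 4*sqrt(69010) ≈ 7.4972e+5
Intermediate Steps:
x(b, n) = 2*b
P(l) = -311/3 - l/3 (P(l) = -4 + (-299 - l)/3 = -4 + (-299/3 - l/3) = -311/3 - l/3)
o = 4*sqrt(69010) (o = sqrt(213 + 1103947) = sqrt(1104160) = 4*sqrt(69010) ≈ 1050.8)
((x(-1200, 709) + P(-1195)) + 750779) + o = ((2*(-1200) + (-311/3 - 1/3*(-1195))) + 750779) + 4*sqrt(69010) = ((-2400 + (-311/3 + 1195/3)) + 750779) + 4*sqrt(69010) = ((-2400 + 884/3) + 750779) + 4*sqrt(69010) = (-6316/3 + 750779) + 4*sqrt(69010) = 2246021/3 + 4*sqrt(69010)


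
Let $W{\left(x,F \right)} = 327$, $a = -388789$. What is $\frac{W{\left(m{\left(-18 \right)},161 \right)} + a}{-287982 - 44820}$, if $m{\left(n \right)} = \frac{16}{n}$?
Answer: $\frac{194231}{166401} \approx 1.1672$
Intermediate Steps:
$\frac{W{\left(m{\left(-18 \right)},161 \right)} + a}{-287982 - 44820} = \frac{327 - 388789}{-287982 - 44820} = - \frac{388462}{-332802} = \left(-388462\right) \left(- \frac{1}{332802}\right) = \frac{194231}{166401}$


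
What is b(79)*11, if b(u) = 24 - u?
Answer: -605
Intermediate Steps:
b(79)*11 = (24 - 1*79)*11 = (24 - 79)*11 = -55*11 = -605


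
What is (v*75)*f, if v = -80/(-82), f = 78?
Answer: 234000/41 ≈ 5707.3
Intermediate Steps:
v = 40/41 (v = -80*(-1/82) = 40/41 ≈ 0.97561)
(v*75)*f = ((40/41)*75)*78 = (3000/41)*78 = 234000/41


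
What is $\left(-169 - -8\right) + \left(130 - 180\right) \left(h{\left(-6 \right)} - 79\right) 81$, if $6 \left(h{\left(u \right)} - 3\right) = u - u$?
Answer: $307639$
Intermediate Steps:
$h{\left(u \right)} = 3$ ($h{\left(u \right)} = 3 + \frac{u - u}{6} = 3 + \frac{1}{6} \cdot 0 = 3 + 0 = 3$)
$\left(-169 - -8\right) + \left(130 - 180\right) \left(h{\left(-6 \right)} - 79\right) 81 = \left(-169 - -8\right) + \left(130 - 180\right) \left(3 - 79\right) 81 = \left(-169 + 8\right) + \left(-50\right) \left(-76\right) 81 = -161 + 3800 \cdot 81 = -161 + 307800 = 307639$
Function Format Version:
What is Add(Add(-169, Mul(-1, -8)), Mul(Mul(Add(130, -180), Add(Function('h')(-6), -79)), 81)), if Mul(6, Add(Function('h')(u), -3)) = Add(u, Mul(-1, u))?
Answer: 307639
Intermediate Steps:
Function('h')(u) = 3 (Function('h')(u) = Add(3, Mul(Rational(1, 6), Add(u, Mul(-1, u)))) = Add(3, Mul(Rational(1, 6), 0)) = Add(3, 0) = 3)
Add(Add(-169, Mul(-1, -8)), Mul(Mul(Add(130, -180), Add(Function('h')(-6), -79)), 81)) = Add(Add(-169, Mul(-1, -8)), Mul(Mul(Add(130, -180), Add(3, -79)), 81)) = Add(Add(-169, 8), Mul(Mul(-50, -76), 81)) = Add(-161, Mul(3800, 81)) = Add(-161, 307800) = 307639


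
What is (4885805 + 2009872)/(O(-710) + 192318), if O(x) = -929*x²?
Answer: -6895677/468116582 ≈ -0.014731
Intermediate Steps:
(4885805 + 2009872)/(O(-710) + 192318) = (4885805 + 2009872)/(-929*(-710)² + 192318) = 6895677/(-929*504100 + 192318) = 6895677/(-468308900 + 192318) = 6895677/(-468116582) = 6895677*(-1/468116582) = -6895677/468116582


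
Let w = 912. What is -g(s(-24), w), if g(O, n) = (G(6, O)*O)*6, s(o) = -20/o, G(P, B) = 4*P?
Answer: -120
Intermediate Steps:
g(O, n) = 144*O (g(O, n) = ((4*6)*O)*6 = (24*O)*6 = 144*O)
-g(s(-24), w) = -144*(-20/(-24)) = -144*(-20*(-1/24)) = -144*5/6 = -1*120 = -120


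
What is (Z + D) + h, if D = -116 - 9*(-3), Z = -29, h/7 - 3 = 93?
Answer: 554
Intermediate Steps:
h = 672 (h = 21 + 7*93 = 21 + 651 = 672)
D = -89 (D = -116 + 27 = -89)
(Z + D) + h = (-29 - 89) + 672 = -118 + 672 = 554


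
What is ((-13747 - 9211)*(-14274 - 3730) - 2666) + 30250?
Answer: 413363416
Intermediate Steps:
((-13747 - 9211)*(-14274 - 3730) - 2666) + 30250 = (-22958*(-18004) - 2666) + 30250 = (413335832 - 2666) + 30250 = 413333166 + 30250 = 413363416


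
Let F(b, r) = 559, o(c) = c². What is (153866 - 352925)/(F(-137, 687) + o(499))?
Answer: -199059/249560 ≈ -0.79764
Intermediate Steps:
(153866 - 352925)/(F(-137, 687) + o(499)) = (153866 - 352925)/(559 + 499²) = -199059/(559 + 249001) = -199059/249560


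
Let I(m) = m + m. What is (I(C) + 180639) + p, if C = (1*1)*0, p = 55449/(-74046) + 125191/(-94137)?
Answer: 419707977969893/2323489434 ≈ 1.8064e+5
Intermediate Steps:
p = -4829898433/2323489434 (p = 55449*(-1/74046) + 125191*(-1/94137) = -18483/24682 - 125191/94137 = -4829898433/2323489434 ≈ -2.0787)
C = 0 (C = 1*0 = 0)
I(m) = 2*m
(I(C) + 180639) + p = (2*0 + 180639) - 4829898433/2323489434 = (0 + 180639) - 4829898433/2323489434 = 180639 - 4829898433/2323489434 = 419707977969893/2323489434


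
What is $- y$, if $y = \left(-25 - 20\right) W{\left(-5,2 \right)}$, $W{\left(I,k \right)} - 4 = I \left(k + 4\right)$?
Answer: $-1170$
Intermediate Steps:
$W{\left(I,k \right)} = 4 + I \left(4 + k\right)$ ($W{\left(I,k \right)} = 4 + I \left(k + 4\right) = 4 + I \left(4 + k\right)$)
$y = 1170$ ($y = \left(-25 - 20\right) \left(4 + 4 \left(-5\right) - 10\right) = - 45 \left(4 - 20 - 10\right) = \left(-45\right) \left(-26\right) = 1170$)
$- y = \left(-1\right) 1170 = -1170$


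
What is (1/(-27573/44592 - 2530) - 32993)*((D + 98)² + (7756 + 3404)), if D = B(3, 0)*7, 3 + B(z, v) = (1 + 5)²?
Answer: -148180864462559887/37615111 ≈ -3.9394e+9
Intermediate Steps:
B(z, v) = 33 (B(z, v) = -3 + (1 + 5)² = -3 + 6² = -3 + 36 = 33)
D = 231 (D = 33*7 = 231)
(1/(-27573/44592 - 2530) - 32993)*((D + 98)² + (7756 + 3404)) = (1/(-27573/44592 - 2530) - 32993)*((231 + 98)² + (7756 + 3404)) = (1/(-27573*1/44592 - 2530) - 32993)*(329² + 11160) = (1/(-9191/14864 - 2530) - 32993)*(108241 + 11160) = (1/(-37615111/14864) - 32993)*119401 = (-14864/37615111 - 32993)*119401 = -1241035372087/37615111*119401 = -148180864462559887/37615111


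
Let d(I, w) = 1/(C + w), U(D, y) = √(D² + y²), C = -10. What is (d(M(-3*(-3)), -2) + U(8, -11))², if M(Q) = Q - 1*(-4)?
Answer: 26641/144 - √185/6 ≈ 182.74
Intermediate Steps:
M(Q) = 4 + Q (M(Q) = Q + 4 = 4 + Q)
d(I, w) = 1/(-10 + w)
(d(M(-3*(-3)), -2) + U(8, -11))² = (1/(-10 - 2) + √(8² + (-11)²))² = (1/(-12) + √(64 + 121))² = (-1/12 + √185)²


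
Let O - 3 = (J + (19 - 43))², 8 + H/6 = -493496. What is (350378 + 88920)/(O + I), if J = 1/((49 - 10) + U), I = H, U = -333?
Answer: -37971161928/255889009907 ≈ -0.14839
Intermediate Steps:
H = -2961024 (H = -48 + 6*(-493496) = -48 - 2960976 = -2961024)
I = -2961024
J = -1/294 (J = 1/((49 - 10) - 333) = 1/(39 - 333) = 1/(-294) = -1/294 ≈ -0.0034014)
O = 50060557/86436 (O = 3 + (-1/294 + (19 - 43))² = 3 + (-1/294 - 24)² = 3 + (-7057/294)² = 3 + 49801249/86436 = 50060557/86436 ≈ 579.16)
(350378 + 88920)/(O + I) = (350378 + 88920)/(50060557/86436 - 2961024) = 439298/(-255889009907/86436) = 439298*(-86436/255889009907) = -37971161928/255889009907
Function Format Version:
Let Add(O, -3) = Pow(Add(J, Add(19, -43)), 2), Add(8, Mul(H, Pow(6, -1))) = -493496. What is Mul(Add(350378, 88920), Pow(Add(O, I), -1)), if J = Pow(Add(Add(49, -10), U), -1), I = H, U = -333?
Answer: Rational(-37971161928, 255889009907) ≈ -0.14839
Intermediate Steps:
H = -2961024 (H = Add(-48, Mul(6, -493496)) = Add(-48, -2960976) = -2961024)
I = -2961024
J = Rational(-1, 294) (J = Pow(Add(Add(49, -10), -333), -1) = Pow(Add(39, -333), -1) = Pow(-294, -1) = Rational(-1, 294) ≈ -0.0034014)
O = Rational(50060557, 86436) (O = Add(3, Pow(Add(Rational(-1, 294), Add(19, -43)), 2)) = Add(3, Pow(Add(Rational(-1, 294), -24), 2)) = Add(3, Pow(Rational(-7057, 294), 2)) = Add(3, Rational(49801249, 86436)) = Rational(50060557, 86436) ≈ 579.16)
Mul(Add(350378, 88920), Pow(Add(O, I), -1)) = Mul(Add(350378, 88920), Pow(Add(Rational(50060557, 86436), -2961024), -1)) = Mul(439298, Pow(Rational(-255889009907, 86436), -1)) = Mul(439298, Rational(-86436, 255889009907)) = Rational(-37971161928, 255889009907)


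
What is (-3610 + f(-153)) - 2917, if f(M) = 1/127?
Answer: -828928/127 ≈ -6527.0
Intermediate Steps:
f(M) = 1/127
(-3610 + f(-153)) - 2917 = (-3610 + 1/127) - 2917 = -458469/127 - 2917 = -828928/127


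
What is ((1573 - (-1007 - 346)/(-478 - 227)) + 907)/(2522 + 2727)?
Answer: 20081/42535 ≈ 0.47211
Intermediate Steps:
((1573 - (-1007 - 346)/(-478 - 227)) + 907)/(2522 + 2727) = ((1573 - (-1353)/(-705)) + 907)/5249 = ((1573 - (-1353)*(-1)/705) + 907)*(1/5249) = ((1573 - 1*451/235) + 907)*(1/5249) = ((1573 - 451/235) + 907)*(1/5249) = (369204/235 + 907)*(1/5249) = (582349/235)*(1/5249) = 20081/42535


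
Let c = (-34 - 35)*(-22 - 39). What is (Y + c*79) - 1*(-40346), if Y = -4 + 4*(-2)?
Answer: 372845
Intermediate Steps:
c = 4209 (c = -69*(-61) = 4209)
Y = -12 (Y = -4 - 8 = -12)
(Y + c*79) - 1*(-40346) = (-12 + 4209*79) - 1*(-40346) = (-12 + 332511) + 40346 = 332499 + 40346 = 372845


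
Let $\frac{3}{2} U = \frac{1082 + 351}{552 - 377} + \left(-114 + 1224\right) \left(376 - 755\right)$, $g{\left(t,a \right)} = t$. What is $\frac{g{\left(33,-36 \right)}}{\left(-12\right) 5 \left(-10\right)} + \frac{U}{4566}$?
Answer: $- \frac{588427163}{9588600} \approx -61.367$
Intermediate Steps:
$U = - \frac{147238634}{525}$ ($U = \frac{2 \left(\frac{1082 + 351}{552 - 377} + \left(-114 + 1224\right) \left(376 - 755\right)\right)}{3} = \frac{2 \left(\frac{1433}{175} + 1110 \left(-379\right)\right)}{3} = \frac{2 \left(1433 \cdot \frac{1}{175} - 420690\right)}{3} = \frac{2 \left(\frac{1433}{175} - 420690\right)}{3} = \frac{2}{3} \left(- \frac{73619317}{175}\right) = - \frac{147238634}{525} \approx -2.8045 \cdot 10^{5}$)
$\frac{g{\left(33,-36 \right)}}{\left(-12\right) 5 \left(-10\right)} + \frac{U}{4566} = \frac{33}{\left(-12\right) 5 \left(-10\right)} - \frac{147238634}{525 \cdot 4566} = \frac{33}{\left(-60\right) \left(-10\right)} - \frac{73619317}{1198575} = \frac{33}{600} - \frac{73619317}{1198575} = 33 \cdot \frac{1}{600} - \frac{73619317}{1198575} = \frac{11}{200} - \frac{73619317}{1198575} = - \frac{588427163}{9588600}$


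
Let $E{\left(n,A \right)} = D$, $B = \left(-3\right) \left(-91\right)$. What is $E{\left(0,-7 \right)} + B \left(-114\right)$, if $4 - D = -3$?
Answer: $-31115$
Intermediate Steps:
$B = 273$
$D = 7$ ($D = 4 - -3 = 4 + 3 = 7$)
$E{\left(n,A \right)} = 7$
$E{\left(0,-7 \right)} + B \left(-114\right) = 7 + 273 \left(-114\right) = 7 - 31122 = -31115$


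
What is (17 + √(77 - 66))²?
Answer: (17 + √11)² ≈ 412.77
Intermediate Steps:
(17 + √(77 - 66))² = (17 + √11)²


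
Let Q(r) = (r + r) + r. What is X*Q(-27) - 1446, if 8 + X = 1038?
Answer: -84876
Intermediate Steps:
X = 1030 (X = -8 + 1038 = 1030)
Q(r) = 3*r (Q(r) = 2*r + r = 3*r)
X*Q(-27) - 1446 = 1030*(3*(-27)) - 1446 = 1030*(-81) - 1446 = -83430 - 1446 = -84876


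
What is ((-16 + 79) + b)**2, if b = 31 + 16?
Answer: 12100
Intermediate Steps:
b = 47
((-16 + 79) + b)**2 = ((-16 + 79) + 47)**2 = (63 + 47)**2 = 110**2 = 12100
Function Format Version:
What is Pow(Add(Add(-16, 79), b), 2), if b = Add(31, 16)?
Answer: 12100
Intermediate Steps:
b = 47
Pow(Add(Add(-16, 79), b), 2) = Pow(Add(Add(-16, 79), 47), 2) = Pow(Add(63, 47), 2) = Pow(110, 2) = 12100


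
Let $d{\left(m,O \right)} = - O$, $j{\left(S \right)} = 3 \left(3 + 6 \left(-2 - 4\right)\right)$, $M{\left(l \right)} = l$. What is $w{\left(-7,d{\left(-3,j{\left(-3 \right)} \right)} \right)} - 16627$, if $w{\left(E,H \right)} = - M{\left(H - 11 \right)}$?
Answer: $-16715$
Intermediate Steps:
$j{\left(S \right)} = -99$ ($j{\left(S \right)} = 3 \left(3 + 6 \left(-6\right)\right) = 3 \left(3 - 36\right) = 3 \left(-33\right) = -99$)
$w{\left(E,H \right)} = 11 - H$ ($w{\left(E,H \right)} = - (H - 11) = - (-11 + H) = 11 - H$)
$w{\left(-7,d{\left(-3,j{\left(-3 \right)} \right)} \right)} - 16627 = \left(11 - \left(-1\right) \left(-99\right)\right) - 16627 = \left(11 - 99\right) - 16627 = -88 - 16627 = -16715$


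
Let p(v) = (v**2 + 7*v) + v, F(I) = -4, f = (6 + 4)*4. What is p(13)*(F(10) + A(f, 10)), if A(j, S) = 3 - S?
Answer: -3003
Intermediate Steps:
f = 40 (f = 10*4 = 40)
p(v) = v**2 + 8*v
p(13)*(F(10) + A(f, 10)) = (13*(8 + 13))*(-4 + (3 - 1*10)) = (13*21)*(-4 + (3 - 10)) = 273*(-4 - 7) = 273*(-11) = -3003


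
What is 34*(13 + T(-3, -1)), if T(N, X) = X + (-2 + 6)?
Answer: 544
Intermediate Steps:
T(N, X) = 4 + X (T(N, X) = X + 4 = 4 + X)
34*(13 + T(-3, -1)) = 34*(13 + (4 - 1)) = 34*(13 + 3) = 34*16 = 544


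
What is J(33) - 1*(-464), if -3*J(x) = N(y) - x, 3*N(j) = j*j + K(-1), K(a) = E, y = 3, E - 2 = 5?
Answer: 4259/9 ≈ 473.22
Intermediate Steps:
E = 7 (E = 2 + 5 = 7)
K(a) = 7
N(j) = 7/3 + j²/3 (N(j) = (j*j + 7)/3 = (j² + 7)/3 = (7 + j²)/3 = 7/3 + j²/3)
J(x) = -16/9 + x/3 (J(x) = -((7/3 + (⅓)*3²) - x)/3 = -((7/3 + (⅓)*9) - x)/3 = -((7/3 + 3) - x)/3 = -(16/3 - x)/3 = -16/9 + x/3)
J(33) - 1*(-464) = (-16/9 + (⅓)*33) - 1*(-464) = (-16/9 + 11) + 464 = 83/9 + 464 = 4259/9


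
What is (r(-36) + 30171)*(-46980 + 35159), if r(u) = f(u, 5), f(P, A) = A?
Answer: -356710496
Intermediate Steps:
r(u) = 5
(r(-36) + 30171)*(-46980 + 35159) = (5 + 30171)*(-46980 + 35159) = 30176*(-11821) = -356710496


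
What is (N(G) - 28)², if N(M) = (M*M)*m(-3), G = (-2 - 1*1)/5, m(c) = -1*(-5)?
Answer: 17161/25 ≈ 686.44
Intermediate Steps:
m(c) = 5
G = -⅗ (G = (-2 - 1)*(⅕) = -3*⅕ = -⅗ ≈ -0.60000)
N(M) = 5*M² (N(M) = (M*M)*5 = M²*5 = 5*M²)
(N(G) - 28)² = (5*(-⅗)² - 28)² = (5*(9/25) - 28)² = (9/5 - 28)² = (-131/5)² = 17161/25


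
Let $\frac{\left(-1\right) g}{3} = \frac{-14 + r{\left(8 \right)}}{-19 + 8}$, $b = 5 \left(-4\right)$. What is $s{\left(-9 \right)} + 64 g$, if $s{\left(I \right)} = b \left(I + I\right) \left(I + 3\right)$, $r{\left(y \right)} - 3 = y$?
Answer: $- \frac{24336}{11} \approx -2212.4$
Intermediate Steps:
$r{\left(y \right)} = 3 + y$
$b = -20$
$g = - \frac{9}{11}$ ($g = - 3 \frac{-14 + \left(3 + 8\right)}{-19 + 8} = - 3 \frac{-14 + 11}{-11} = - 3 \left(\left(-3\right) \left(- \frac{1}{11}\right)\right) = \left(-3\right) \frac{3}{11} = - \frac{9}{11} \approx -0.81818$)
$s{\left(I \right)} = - 40 I \left(3 + I\right)$ ($s{\left(I \right)} = - 20 \left(I + I\right) \left(I + 3\right) = - 20 \cdot 2 I \left(3 + I\right) = - 40 I \left(3 + I\right)$)
$s{\left(-9 \right)} + 64 g = \left(-40\right) \left(-9\right) \left(3 - 9\right) + 64 \left(- \frac{9}{11}\right) = \left(-40\right) \left(-9\right) \left(-6\right) - \frac{576}{11} = -2160 - \frac{576}{11} = - \frac{24336}{11}$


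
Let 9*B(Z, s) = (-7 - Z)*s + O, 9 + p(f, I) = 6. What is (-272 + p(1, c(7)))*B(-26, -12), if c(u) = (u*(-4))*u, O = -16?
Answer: 67100/9 ≈ 7455.6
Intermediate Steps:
c(u) = -4*u² (c(u) = (-4*u)*u = -4*u²)
p(f, I) = -3 (p(f, I) = -9 + 6 = -3)
B(Z, s) = -16/9 + s*(-7 - Z)/9 (B(Z, s) = ((-7 - Z)*s - 16)/9 = (s*(-7 - Z) - 16)/9 = (-16 + s*(-7 - Z))/9 = -16/9 + s*(-7 - Z)/9)
(-272 + p(1, c(7)))*B(-26, -12) = (-272 - 3)*(-16/9 - 7/9*(-12) - ⅑*(-26)*(-12)) = -275*(-16/9 + 28/3 - 104/3) = -275*(-244/9) = 67100/9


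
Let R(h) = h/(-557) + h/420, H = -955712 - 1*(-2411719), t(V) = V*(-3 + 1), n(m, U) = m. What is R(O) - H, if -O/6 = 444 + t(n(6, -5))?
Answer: -28384886057/19495 ≈ -1.4560e+6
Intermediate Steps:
t(V) = -2*V (t(V) = V*(-2) = -2*V)
H = 1456007 (H = -955712 + 2411719 = 1456007)
O = -2592 (O = -6*(444 - 2*6) = -6*(444 - 12) = -6*432 = -2592)
R(h) = 137*h/233940 (R(h) = h*(-1/557) + h*(1/420) = -h/557 + h/420 = 137*h/233940)
R(O) - H = (137/233940)*(-2592) - 1*1456007 = -29592/19495 - 1456007 = -28384886057/19495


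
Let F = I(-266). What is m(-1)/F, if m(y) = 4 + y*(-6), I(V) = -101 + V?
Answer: -10/367 ≈ -0.027248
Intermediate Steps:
F = -367 (F = -101 - 266 = -367)
m(y) = 4 - 6*y
m(-1)/F = (4 - 6*(-1))/(-367) = (4 + 6)*(-1/367) = 10*(-1/367) = -10/367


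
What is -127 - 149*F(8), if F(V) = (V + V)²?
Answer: -38271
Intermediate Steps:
F(V) = 4*V² (F(V) = (2*V)² = 4*V²)
-127 - 149*F(8) = -127 - 596*8² = -127 - 596*64 = -127 - 149*256 = -127 - 38144 = -38271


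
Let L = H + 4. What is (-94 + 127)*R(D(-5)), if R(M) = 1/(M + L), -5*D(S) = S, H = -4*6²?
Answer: -33/139 ≈ -0.23741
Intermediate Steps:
H = -144 (H = -4*36 = -144)
D(S) = -S/5
L = -140 (L = -144 + 4 = -140)
R(M) = 1/(-140 + M) (R(M) = 1/(M - 140) = 1/(-140 + M))
(-94 + 127)*R(D(-5)) = (-94 + 127)/(-140 - ⅕*(-5)) = 33/(-140 + 1) = 33/(-139) = 33*(-1/139) = -33/139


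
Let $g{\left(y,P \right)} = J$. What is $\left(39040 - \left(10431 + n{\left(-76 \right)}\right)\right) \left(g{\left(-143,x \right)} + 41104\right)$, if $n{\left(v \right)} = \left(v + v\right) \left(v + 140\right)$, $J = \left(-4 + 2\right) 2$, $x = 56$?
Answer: $1575650700$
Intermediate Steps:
$J = -4$ ($J = \left(-2\right) 2 = -4$)
$n{\left(v \right)} = 2 v \left(140 + v\right)$
$g{\left(y,P \right)} = -4$
$\left(39040 - \left(10431 + n{\left(-76 \right)}\right)\right) \left(g{\left(-143,x \right)} + 41104\right) = \left(39040 - \left(10431 + 2 \left(-76\right) \left(140 - 76\right)\right)\right) \left(-4 + 41104\right) = \left(39040 - \left(10431 + 2 \left(-76\right) 64\right)\right) 41100 = \left(39040 - 703\right) 41100 = 38337 \cdot 41100 = 1575650700$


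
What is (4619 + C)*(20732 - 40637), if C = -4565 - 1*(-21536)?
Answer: -429748950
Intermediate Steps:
C = 16971 (C = -4565 + 21536 = 16971)
(4619 + C)*(20732 - 40637) = (4619 + 16971)*(20732 - 40637) = 21590*(-19905) = -429748950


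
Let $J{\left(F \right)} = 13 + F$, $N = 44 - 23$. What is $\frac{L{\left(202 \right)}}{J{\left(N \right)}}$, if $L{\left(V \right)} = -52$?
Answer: $- \frac{26}{17} \approx -1.5294$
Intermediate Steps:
$N = 21$ ($N = 44 - 23 = 21$)
$\frac{L{\left(202 \right)}}{J{\left(N \right)}} = - \frac{52}{13 + 21} = - \frac{52}{34} = \left(-52\right) \frac{1}{34} = - \frac{26}{17}$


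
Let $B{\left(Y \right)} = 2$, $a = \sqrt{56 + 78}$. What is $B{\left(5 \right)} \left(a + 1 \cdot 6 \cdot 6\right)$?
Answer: $72 + 2 \sqrt{134} \approx 95.152$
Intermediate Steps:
$a = \sqrt{134} \approx 11.576$
$B{\left(5 \right)} \left(a + 1 \cdot 6 \cdot 6\right) = 2 \left(\sqrt{134} + 1 \cdot 6 \cdot 6\right) = 2 \left(\sqrt{134} + 6 \cdot 6\right) = 2 \left(\sqrt{134} + 36\right) = 2 \left(36 + \sqrt{134}\right) = 72 + 2 \sqrt{134}$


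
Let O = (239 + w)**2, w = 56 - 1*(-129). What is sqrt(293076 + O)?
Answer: 2*sqrt(118213) ≈ 687.64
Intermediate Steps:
w = 185 (w = 56 + 129 = 185)
O = 179776 (O = (239 + 185)**2 = 424**2 = 179776)
sqrt(293076 + O) = sqrt(293076 + 179776) = sqrt(472852) = 2*sqrt(118213)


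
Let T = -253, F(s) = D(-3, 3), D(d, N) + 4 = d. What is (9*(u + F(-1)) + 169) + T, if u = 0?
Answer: -147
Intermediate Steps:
D(d, N) = -4 + d
F(s) = -7 (F(s) = -4 - 3 = -7)
(9*(u + F(-1)) + 169) + T = (9*(0 - 7) + 169) - 253 = (9*(-7) + 169) - 253 = (-63 + 169) - 253 = 106 - 253 = -147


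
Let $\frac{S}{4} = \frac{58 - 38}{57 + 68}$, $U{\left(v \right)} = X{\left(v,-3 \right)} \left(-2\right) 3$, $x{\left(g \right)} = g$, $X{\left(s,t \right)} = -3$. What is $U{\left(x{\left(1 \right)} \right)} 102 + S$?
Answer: $\frac{45916}{25} \approx 1836.6$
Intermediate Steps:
$U{\left(v \right)} = 18$ ($U{\left(v \right)} = \left(-3\right) \left(-2\right) 3 = 6 \cdot 3 = 18$)
$S = \frac{16}{25}$ ($S = 4 \frac{58 - 38}{57 + 68} = 4 \frac{58 - 38}{125} = 4 \cdot 20 \cdot \frac{1}{125} = 4 \cdot \frac{4}{25} = \frac{16}{25} \approx 0.64$)
$U{\left(x{\left(1 \right)} \right)} 102 + S = 18 \cdot 102 + \frac{16}{25} = 1836 + \frac{16}{25} = \frac{45916}{25}$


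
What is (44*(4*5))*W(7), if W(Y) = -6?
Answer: -5280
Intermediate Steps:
(44*(4*5))*W(7) = (44*(4*5))*(-6) = (44*20)*(-6) = 880*(-6) = -5280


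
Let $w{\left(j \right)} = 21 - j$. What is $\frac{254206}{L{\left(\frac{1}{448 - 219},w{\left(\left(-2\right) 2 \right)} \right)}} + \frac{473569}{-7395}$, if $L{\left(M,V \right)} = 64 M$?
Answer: $\frac{12660473921}{13920} \approx 9.0952 \cdot 10^{5}$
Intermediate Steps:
$\frac{254206}{L{\left(\frac{1}{448 - 219},w{\left(\left(-2\right) 2 \right)} \right)}} + \frac{473569}{-7395} = \frac{254206}{64 \frac{1}{448 - 219}} + \frac{473569}{-7395} = \frac{254206}{64 \cdot \frac{1}{229}} + 473569 \left(- \frac{1}{7395}\right) = \frac{254206}{64 \cdot \frac{1}{229}} - \frac{27857}{435} = \frac{254206}{\frac{64}{229}} - \frac{27857}{435} = 254206 \cdot \frac{229}{64} - \frac{27857}{435} = \frac{29106587}{32} - \frac{27857}{435} = \frac{12660473921}{13920}$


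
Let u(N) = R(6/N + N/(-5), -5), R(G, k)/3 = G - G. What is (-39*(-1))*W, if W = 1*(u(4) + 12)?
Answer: 468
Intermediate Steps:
R(G, k) = 0 (R(G, k) = 3*(G - G) = 3*0 = 0)
u(N) = 0
W = 12 (W = 1*(0 + 12) = 1*12 = 12)
(-39*(-1))*W = -39*(-1)*12 = 39*12 = 468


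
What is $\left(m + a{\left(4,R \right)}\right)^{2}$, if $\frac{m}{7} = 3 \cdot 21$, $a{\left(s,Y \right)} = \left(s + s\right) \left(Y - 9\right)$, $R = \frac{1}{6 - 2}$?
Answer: $137641$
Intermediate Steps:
$R = \frac{1}{4}$ ($R = \frac{1}{6 + \left(-6 + 4\right)} = \frac{1}{6 - 2} = \frac{1}{4} \approx 0.25$)
$a{\left(s,Y \right)} = 2 s \left(-9 + Y\right)$
$m = 441$ ($m = 7 \cdot 3 \cdot 21 = 7 \cdot 63 = 441$)
$\left(m + a{\left(4,R \right)}\right)^{2} = \left(441 + 2 \cdot 4 \left(-9 + \frac{1}{4}\right)\right)^{2} = \left(441 + 2 \cdot 4 \left(- \frac{35}{4}\right)\right)^{2} = \left(441 - 70\right)^{2} = 371^{2} = 137641$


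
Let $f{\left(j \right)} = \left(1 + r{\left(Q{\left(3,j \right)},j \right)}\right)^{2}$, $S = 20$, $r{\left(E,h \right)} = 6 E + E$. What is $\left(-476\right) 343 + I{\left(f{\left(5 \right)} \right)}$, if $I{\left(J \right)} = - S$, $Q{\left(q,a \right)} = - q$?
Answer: $-163288$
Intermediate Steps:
$r{\left(E,h \right)} = 7 E$
$f{\left(j \right)} = 400$ ($f{\left(j \right)} = \left(1 + 7 \left(\left(-1\right) 3\right)\right)^{2} = \left(1 + 7 \left(-3\right)\right)^{2} = \left(1 - 21\right)^{2} = \left(-20\right)^{2} = 400$)
$I{\left(J \right)} = -20$ ($I{\left(J \right)} = \left(-1\right) 20 = -20$)
$\left(-476\right) 343 + I{\left(f{\left(5 \right)} \right)} = \left(-476\right) 343 - 20 = -163268 - 20 = -163288$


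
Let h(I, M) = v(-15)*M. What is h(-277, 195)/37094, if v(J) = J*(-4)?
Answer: 5850/18547 ≈ 0.31541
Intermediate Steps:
v(J) = -4*J
h(I, M) = 60*M (h(I, M) = (-4*(-15))*M = 60*M)
h(-277, 195)/37094 = (60*195)/37094 = 11700*(1/37094) = 5850/18547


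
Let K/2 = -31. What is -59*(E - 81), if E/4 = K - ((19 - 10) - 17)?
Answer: 17523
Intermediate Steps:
K = -62 (K = 2*(-31) = -62)
E = -216 (E = 4*(-62 - ((19 - 10) - 17)) = 4*(-62 - (9 - 17)) = 4*(-62 - 1*(-8)) = 4*(-62 + 8) = 4*(-54) = -216)
-59*(E - 81) = -59*(-216 - 81) = -59*(-297) = 17523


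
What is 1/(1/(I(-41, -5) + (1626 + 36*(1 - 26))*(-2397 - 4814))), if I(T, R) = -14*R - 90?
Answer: -5235206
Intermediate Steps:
I(T, R) = -90 - 14*R
1/(1/(I(-41, -5) + (1626 + 36*(1 - 26))*(-2397 - 4814))) = 1/(1/((-90 - 14*(-5)) + (1626 + 36*(1 - 26))*(-2397 - 4814))) = 1/(1/((-90 + 70) + (1626 + 36*(-25))*(-7211))) = 1/(1/(-20 + (1626 - 900)*(-7211))) = 1/(1/(-20 + 726*(-7211))) = 1/(1/(-20 - 5235186)) = 1/(1/(-5235206)) = 1/(-1/5235206) = -5235206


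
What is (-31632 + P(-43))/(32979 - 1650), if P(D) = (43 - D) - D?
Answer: -10501/10443 ≈ -1.0056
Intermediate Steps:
P(D) = 43 - 2*D
(-31632 + P(-43))/(32979 - 1650) = (-31632 + (43 - 2*(-43)))/(32979 - 1650) = (-31632 + (43 + 86))/31329 = (-31632 + 129)*(1/31329) = -31503*1/31329 = -10501/10443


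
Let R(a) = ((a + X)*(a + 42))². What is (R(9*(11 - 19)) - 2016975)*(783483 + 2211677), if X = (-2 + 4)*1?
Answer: 7167492759000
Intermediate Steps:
X = 2 (X = 2*1 = 2)
R(a) = (2 + a)²*(42 + a)² (R(a) = ((a + 2)*(a + 42))² = ((2 + a)*(42 + a))² = (2 + a)²*(42 + a)²)
(R(9*(11 - 19)) - 2016975)*(783483 + 2211677) = ((2 + 9*(11 - 19))²*(42 + 9*(11 - 19))² - 2016975)*(783483 + 2211677) = ((2 + 9*(-8))²*(42 + 9*(-8))² - 2016975)*2995160 = ((2 - 72)²*(42 - 72)² - 2016975)*2995160 = ((-70)²*(-30)² - 2016975)*2995160 = (4900*900 - 2016975)*2995160 = (4410000 - 2016975)*2995160 = 2393025*2995160 = 7167492759000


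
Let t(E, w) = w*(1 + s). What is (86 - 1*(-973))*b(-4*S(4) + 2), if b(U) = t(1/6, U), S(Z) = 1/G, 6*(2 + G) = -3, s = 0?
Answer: 19062/5 ≈ 3812.4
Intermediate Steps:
G = -5/2 (G = -2 + (⅙)*(-3) = -2 - ½ = -5/2 ≈ -2.5000)
t(E, w) = w (t(E, w) = w*(1 + 0) = w*1 = w)
S(Z) = -⅖ (S(Z) = 1/(-5/2) = -⅖)
b(U) = U
(86 - 1*(-973))*b(-4*S(4) + 2) = (86 - 1*(-973))*(-4*(-⅖) + 2) = (86 + 973)*(8/5 + 2) = 1059*(18/5) = 19062/5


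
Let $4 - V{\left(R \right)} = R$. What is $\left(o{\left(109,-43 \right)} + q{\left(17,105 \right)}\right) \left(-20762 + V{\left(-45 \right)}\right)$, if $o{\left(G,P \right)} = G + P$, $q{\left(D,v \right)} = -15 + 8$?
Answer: $-1222067$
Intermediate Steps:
$q{\left(D,v \right)} = -7$
$V{\left(R \right)} = 4 - R$
$\left(o{\left(109,-43 \right)} + q{\left(17,105 \right)}\right) \left(-20762 + V{\left(-45 \right)}\right) = \left(\left(109 - 43\right) - 7\right) \left(-20762 + \left(4 - -45\right)\right) = \left(66 - 7\right) \left(-20762 + \left(4 + 45\right)\right) = 59 \left(-20762 + 49\right) = 59 \left(-20713\right) = -1222067$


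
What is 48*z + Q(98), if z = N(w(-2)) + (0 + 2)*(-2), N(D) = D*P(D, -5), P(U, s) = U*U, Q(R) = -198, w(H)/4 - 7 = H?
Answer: 383610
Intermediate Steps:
w(H) = 28 + 4*H
P(U, s) = U**2
N(D) = D**3 (N(D) = D*D**2 = D**3)
z = 7996 (z = (28 + 4*(-2))**3 + (0 + 2)*(-2) = (28 - 8)**3 + 2*(-2) = 20**3 - 4 = 8000 - 4 = 7996)
48*z + Q(98) = 48*7996 - 198 = 383808 - 198 = 383610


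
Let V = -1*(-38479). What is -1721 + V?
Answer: 36758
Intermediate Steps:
V = 38479
-1721 + V = -1721 + 38479 = 36758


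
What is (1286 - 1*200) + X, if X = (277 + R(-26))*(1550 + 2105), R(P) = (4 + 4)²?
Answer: 1247441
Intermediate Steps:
R(P) = 64 (R(P) = 8² = 64)
X = 1246355 (X = (277 + 64)*(1550 + 2105) = 341*3655 = 1246355)
(1286 - 1*200) + X = (1286 - 1*200) + 1246355 = (1286 - 200) + 1246355 = 1086 + 1246355 = 1247441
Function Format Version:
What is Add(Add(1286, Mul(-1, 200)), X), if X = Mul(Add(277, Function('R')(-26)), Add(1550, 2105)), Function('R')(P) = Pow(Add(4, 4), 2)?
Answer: 1247441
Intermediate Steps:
Function('R')(P) = 64 (Function('R')(P) = Pow(8, 2) = 64)
X = 1246355 (X = Mul(Add(277, 64), Add(1550, 2105)) = Mul(341, 3655) = 1246355)
Add(Add(1286, Mul(-1, 200)), X) = Add(Add(1286, Mul(-1, 200)), 1246355) = Add(Add(1286, -200), 1246355) = Add(1086, 1246355) = 1247441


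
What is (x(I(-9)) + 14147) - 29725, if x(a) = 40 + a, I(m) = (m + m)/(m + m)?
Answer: -15537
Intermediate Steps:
I(m) = 1 (I(m) = (2*m)/((2*m)) = (2*m)*(1/(2*m)) = 1)
(x(I(-9)) + 14147) - 29725 = ((40 + 1) + 14147) - 29725 = (41 + 14147) - 29725 = 14188 - 29725 = -15537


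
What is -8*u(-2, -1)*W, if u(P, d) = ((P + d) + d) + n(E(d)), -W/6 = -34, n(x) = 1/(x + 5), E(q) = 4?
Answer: 19040/3 ≈ 6346.7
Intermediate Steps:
n(x) = 1/(5 + x)
W = 204 (W = -6*(-34) = 204)
u(P, d) = 1/9 + P + 2*d (u(P, d) = ((P + d) + d) + 1/(5 + 4) = (P + 2*d) + 1/9 = 1/9 + P + 2*d)
-8*u(-2, -1)*W = -8*(1/9 - 2 + 2*(-1))*204 = -8*(1/9 - 2 - 2)*204 = -8*(-35/9)*204 = -(-280)*204/9 = -1*(-19040/3) = 19040/3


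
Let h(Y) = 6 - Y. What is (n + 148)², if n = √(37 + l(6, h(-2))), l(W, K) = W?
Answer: (148 + √43)² ≈ 23888.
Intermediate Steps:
n = √43 (n = √(37 + 6) = √43 ≈ 6.5574)
(n + 148)² = (√43 + 148)² = (148 + √43)²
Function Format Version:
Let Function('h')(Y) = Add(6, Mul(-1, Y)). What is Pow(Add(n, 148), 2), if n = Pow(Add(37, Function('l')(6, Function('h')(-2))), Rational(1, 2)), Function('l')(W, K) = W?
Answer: Pow(Add(148, Pow(43, Rational(1, 2))), 2) ≈ 23888.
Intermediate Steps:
n = Pow(43, Rational(1, 2)) (n = Pow(Add(37, 6), Rational(1, 2)) = Pow(43, Rational(1, 2)) ≈ 6.5574)
Pow(Add(n, 148), 2) = Pow(Add(Pow(43, Rational(1, 2)), 148), 2) = Pow(Add(148, Pow(43, Rational(1, 2))), 2)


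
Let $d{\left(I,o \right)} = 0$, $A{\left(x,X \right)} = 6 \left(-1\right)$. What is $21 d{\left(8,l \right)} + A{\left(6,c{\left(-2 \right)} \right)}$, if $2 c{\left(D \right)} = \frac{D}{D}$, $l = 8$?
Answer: $-6$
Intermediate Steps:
$c{\left(D \right)} = \frac{1}{2}$ ($c{\left(D \right)} = \frac{D \frac{1}{D}}{2} = \frac{1}{2} \cdot 1 = \frac{1}{2}$)
$A{\left(x,X \right)} = -6$
$21 d{\left(8,l \right)} + A{\left(6,c{\left(-2 \right)} \right)} = 21 \cdot 0 - 6 = 0 - 6 = -6$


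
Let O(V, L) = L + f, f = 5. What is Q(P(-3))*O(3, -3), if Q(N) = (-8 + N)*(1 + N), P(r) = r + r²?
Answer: -28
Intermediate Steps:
O(V, L) = 5 + L (O(V, L) = L + 5 = 5 + L)
Q(N) = (1 + N)*(-8 + N)
Q(P(-3))*O(3, -3) = (-8 + (-3*(1 - 3))² - (-21)*(1 - 3))*(5 - 3) = (-8 + (-3*(-2))² - (-21)*(-2))*2 = (-8 + 6² - 7*6)*2 = (-8 + 36 - 42)*2 = -14*2 = -28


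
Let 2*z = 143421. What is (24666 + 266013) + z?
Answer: 724779/2 ≈ 3.6239e+5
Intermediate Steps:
z = 143421/2 (z = (½)*143421 = 143421/2 ≈ 71711.)
(24666 + 266013) + z = (24666 + 266013) + 143421/2 = 290679 + 143421/2 = 724779/2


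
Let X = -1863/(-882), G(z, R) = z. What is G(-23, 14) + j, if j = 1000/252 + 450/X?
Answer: 281123/1449 ≈ 194.01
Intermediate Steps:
X = 207/98 (X = -1863*(-1/882) = 207/98 ≈ 2.1122)
j = 314450/1449 (j = 1000/252 + 450/(207/98) = 1000*(1/252) + 450*(98/207) = 250/63 + 4900/23 = 314450/1449 ≈ 217.01)
G(-23, 14) + j = -23 + 314450/1449 = 281123/1449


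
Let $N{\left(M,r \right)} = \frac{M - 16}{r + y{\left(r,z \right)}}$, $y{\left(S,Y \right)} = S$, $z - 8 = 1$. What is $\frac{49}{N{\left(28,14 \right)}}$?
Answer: $\frac{343}{3} \approx 114.33$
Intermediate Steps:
$z = 9$ ($z = 8 + 1 = 9$)
$N{\left(M,r \right)} = \frac{-16 + M}{2 r}$ ($N{\left(M,r \right)} = \frac{M - 16}{r + r} = \frac{-16 + M}{2 r}$)
$\frac{49}{N{\left(28,14 \right)}} = \frac{49}{\frac{1}{2} \cdot \frac{1}{14} \left(-16 + 28\right)} = \frac{49}{\frac{1}{2} \cdot \frac{1}{14} \cdot 12} = \frac{49}{\frac{3}{7}} = 49 \cdot \frac{7}{3} = \frac{343}{3}$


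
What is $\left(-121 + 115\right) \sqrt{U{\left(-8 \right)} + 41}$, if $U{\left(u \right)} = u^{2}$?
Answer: $- 6 \sqrt{105} \approx -61.482$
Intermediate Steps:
$\left(-121 + 115\right) \sqrt{U{\left(-8 \right)} + 41} = \left(-121 + 115\right) \sqrt{\left(-8\right)^{2} + 41} = - 6 \sqrt{64 + 41} = - 6 \sqrt{105}$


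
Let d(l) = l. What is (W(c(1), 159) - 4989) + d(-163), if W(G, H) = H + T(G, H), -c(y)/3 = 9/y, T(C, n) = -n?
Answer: -5152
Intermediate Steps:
c(y) = -27/y
W(G, H) = 0 (W(G, H) = H - H = 0)
(W(c(1), 159) - 4989) + d(-163) = (0 - 4989) - 163 = -4989 - 163 = -5152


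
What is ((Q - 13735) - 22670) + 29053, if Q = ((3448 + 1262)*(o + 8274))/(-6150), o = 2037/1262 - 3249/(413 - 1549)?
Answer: -2012016809443/146947280 ≈ -13692.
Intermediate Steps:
o = 3207135/716816 (o = 2037*(1/1262) - 3249/(-1136) = 2037/1262 - 3249*(-1/1136) = 2037/1262 + 3249/1136 = 3207135/716816 ≈ 4.4741)
Q = -931660406883/146947280 (Q = ((3448 + 1262)*(3207135/716816 + 8274))/(-6150) = (4710*(5934142719/716816))*(-1/6150) = (13974906103245/358408)*(-1/6150) = -931660406883/146947280 ≈ -6340.1)
((Q - 13735) - 22670) + 29053 = ((-931660406883/146947280 - 13735) - 22670) + 29053 = (-2949981297683/146947280 - 22670) + 29053 = -6281276135283/146947280 + 29053 = -2012016809443/146947280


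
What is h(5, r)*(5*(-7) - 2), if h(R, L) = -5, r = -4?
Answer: 185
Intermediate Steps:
h(5, r)*(5*(-7) - 2) = -5*(5*(-7) - 2) = -5*(-35 - 2) = -5*(-37) = 185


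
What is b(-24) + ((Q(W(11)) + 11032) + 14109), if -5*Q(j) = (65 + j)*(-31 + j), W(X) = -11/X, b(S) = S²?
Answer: 130633/5 ≈ 26127.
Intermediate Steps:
Q(j) = -(-31 + j)*(65 + j)/5 (Q(j) = -(65 + j)*(-31 + j)/5 = -(-31 + j)*(65 + j)/5)
b(-24) + ((Q(W(11)) + 11032) + 14109) = (-24)² + (((403 - (-374)/(5*11) - 1²/5) + 11032) + 14109) = 576 + (((403 - (-374)/(5*11) - (-11*1/11)²/5) + 11032) + 14109) = 576 + (((403 - 34/5*(-1) - ⅕*(-1)²) + 11032) + 14109) = 576 + (((403 + 34/5 - ⅕*1) + 11032) + 14109) = 576 + (((403 + 34/5 - ⅕) + 11032) + 14109) = 576 + ((2048/5 + 11032) + 14109) = 576 + (57208/5 + 14109) = 576 + 127753/5 = 130633/5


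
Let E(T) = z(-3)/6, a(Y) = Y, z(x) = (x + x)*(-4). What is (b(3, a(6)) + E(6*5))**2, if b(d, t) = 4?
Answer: 64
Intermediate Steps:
z(x) = -8*x (z(x) = (2*x)*(-4) = -8*x)
E(T) = 4 (E(T) = -8*(-3)/6 = 24*(1/6) = 4)
(b(3, a(6)) + E(6*5))**2 = (4 + 4)**2 = 8**2 = 64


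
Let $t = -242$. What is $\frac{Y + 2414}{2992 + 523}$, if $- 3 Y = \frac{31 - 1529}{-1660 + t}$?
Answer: $\frac{6886393}{10028295} \approx 0.6867$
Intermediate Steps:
$Y = - \frac{749}{2853}$ ($Y = - \frac{\left(31 - 1529\right) \frac{1}{-1660 - 242}}{3} = - \frac{\left(-1498\right) \frac{1}{-1902}}{3} = - \frac{\left(-1498\right) \left(- \frac{1}{1902}\right)}{3} = \left(- \frac{1}{3}\right) \frac{749}{951} = - \frac{749}{2853} \approx -0.26253$)
$\frac{Y + 2414}{2992 + 523} = \frac{- \frac{749}{2853} + 2414}{2992 + 523} = \frac{6886393}{2853 \cdot 3515} = \frac{6886393}{2853} \cdot \frac{1}{3515} = \frac{6886393}{10028295}$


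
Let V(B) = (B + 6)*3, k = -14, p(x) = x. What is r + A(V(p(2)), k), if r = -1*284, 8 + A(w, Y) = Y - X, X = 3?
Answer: -309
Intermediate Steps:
V(B) = 18 + 3*B (V(B) = (6 + B)*3 = 18 + 3*B)
A(w, Y) = -11 + Y (A(w, Y) = -8 + (Y - 1*3) = -8 + (Y - 3) = -8 + (-3 + Y) = -11 + Y)
r = -284
r + A(V(p(2)), k) = -284 + (-11 - 14) = -284 - 25 = -309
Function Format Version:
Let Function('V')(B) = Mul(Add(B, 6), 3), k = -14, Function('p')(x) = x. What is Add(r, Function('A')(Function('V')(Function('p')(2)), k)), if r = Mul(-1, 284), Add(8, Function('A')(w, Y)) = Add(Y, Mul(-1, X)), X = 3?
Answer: -309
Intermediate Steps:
Function('V')(B) = Add(18, Mul(3, B)) (Function('V')(B) = Mul(Add(6, B), 3) = Add(18, Mul(3, B)))
Function('A')(w, Y) = Add(-11, Y) (Function('A')(w, Y) = Add(-8, Add(Y, Mul(-1, 3))) = Add(-8, Add(Y, -3)) = Add(-8, Add(-3, Y)) = Add(-11, Y))
r = -284
Add(r, Function('A')(Function('V')(Function('p')(2)), k)) = Add(-284, Add(-11, -14)) = Add(-284, -25) = -309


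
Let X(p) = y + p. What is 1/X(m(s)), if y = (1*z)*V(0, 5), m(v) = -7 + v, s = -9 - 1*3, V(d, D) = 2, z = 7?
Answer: -⅕ ≈ -0.20000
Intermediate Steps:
s = -12 (s = -9 - 3 = -12)
y = 14 (y = (1*7)*2 = 7*2 = 14)
X(p) = 14 + p
1/X(m(s)) = 1/(14 + (-7 - 12)) = 1/(14 - 19) = 1/(-5) = -⅕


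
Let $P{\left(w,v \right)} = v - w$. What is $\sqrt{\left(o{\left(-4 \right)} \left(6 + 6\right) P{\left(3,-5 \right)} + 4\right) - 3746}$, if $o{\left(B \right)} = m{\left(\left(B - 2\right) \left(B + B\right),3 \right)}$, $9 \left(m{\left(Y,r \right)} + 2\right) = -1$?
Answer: $\frac{i \sqrt{31854}}{3} \approx 59.492 i$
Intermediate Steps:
$m{\left(Y,r \right)} = - \frac{19}{9}$ ($m{\left(Y,r \right)} = -2 + \frac{1}{9} \left(-1\right) = -2 - \frac{1}{9} = - \frac{19}{9}$)
$o{\left(B \right)} = - \frac{19}{9}$
$\sqrt{\left(o{\left(-4 \right)} \left(6 + 6\right) P{\left(3,-5 \right)} + 4\right) - 3746} = \sqrt{\left(- \frac{19 \left(6 + 6\right) \left(-5 - 3\right)}{9} + 4\right) - 3746} = \sqrt{\left(- \frac{19 \cdot 12 \left(-5 - 3\right)}{9} + 4\right) - 3746} = \sqrt{\left(- \frac{19 \cdot 12 \left(-8\right)}{9} + 4\right) - 3746} = \sqrt{\left(\left(- \frac{19}{9}\right) \left(-96\right) + 4\right) - 3746} = \sqrt{\left(\frac{608}{3} + 4\right) - 3746} = \sqrt{\frac{620}{3} - 3746} = \sqrt{- \frac{10618}{3}} = \frac{i \sqrt{31854}}{3}$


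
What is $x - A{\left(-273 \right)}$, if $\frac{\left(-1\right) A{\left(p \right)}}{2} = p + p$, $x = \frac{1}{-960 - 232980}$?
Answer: $- \frac{255462481}{233940} \approx -1092.0$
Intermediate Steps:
$x = - \frac{1}{233940}$ ($x = \frac{1}{-233940} = - \frac{1}{233940} \approx -4.2746 \cdot 10^{-6}$)
$A{\left(p \right)} = - 4 p$ ($A{\left(p \right)} = - 2 \left(p + p\right) = - 2 \cdot 2 p = - 4 p$)
$x - A{\left(-273 \right)} = - \frac{1}{233940} - \left(-4\right) \left(-273\right) = - \frac{1}{233940} - 1092 = - \frac{255462481}{233940}$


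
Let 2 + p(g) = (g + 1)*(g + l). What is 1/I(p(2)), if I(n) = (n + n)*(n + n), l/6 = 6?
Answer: 1/50176 ≈ 1.9930e-5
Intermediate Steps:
l = 36 (l = 6*6 = 36)
p(g) = -2 + (1 + g)*(36 + g) (p(g) = -2 + (g + 1)*(g + 36) = -2 + (1 + g)*(36 + g))
I(n) = 4*n² (I(n) = (2*n)*(2*n) = 4*n²)
1/I(p(2)) = 1/(4*(34 + 2² + 37*2)²) = 1/(4*(34 + 4 + 74)²) = 1/(4*112²) = 1/(4*12544) = 1/50176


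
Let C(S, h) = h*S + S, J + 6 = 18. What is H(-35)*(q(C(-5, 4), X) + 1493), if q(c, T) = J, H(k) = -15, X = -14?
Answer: -22575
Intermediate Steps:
J = 12 (J = -6 + 18 = 12)
C(S, h) = S + S*h (C(S, h) = S*h + S = S + S*h)
q(c, T) = 12
H(-35)*(q(C(-5, 4), X) + 1493) = -15*(12 + 1493) = -15*1505 = -22575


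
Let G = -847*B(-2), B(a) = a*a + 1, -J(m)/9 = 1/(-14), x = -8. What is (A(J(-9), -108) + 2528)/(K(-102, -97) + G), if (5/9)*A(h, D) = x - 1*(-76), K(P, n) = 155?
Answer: -3313/5100 ≈ -0.64961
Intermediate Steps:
J(m) = 9/14 (J(m) = -9/(-14) = -9*(-1/14) = 9/14)
B(a) = 1 + a² (B(a) = a² + 1 = 1 + a²)
A(h, D) = 612/5 (A(h, D) = 9*(-8 - 1*(-76))/5 = 9*(-8 + 76)/5 = (9/5)*68 = 612/5)
G = -4235 (G = -847*(1 + (-2)²) = -847*(1 + 4) = -847*5 = -4235)
(A(J(-9), -108) + 2528)/(K(-102, -97) + G) = (612/5 + 2528)/(155 - 4235) = (13252/5)/(-4080) = (13252/5)*(-1/4080) = -3313/5100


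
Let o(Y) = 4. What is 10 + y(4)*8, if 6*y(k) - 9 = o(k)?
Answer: 82/3 ≈ 27.333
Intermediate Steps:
y(k) = 13/6 (y(k) = 3/2 + (⅙)*4 = 3/2 + ⅔ = 13/6)
10 + y(4)*8 = 10 + (13/6)*8 = 10 + 52/3 = 82/3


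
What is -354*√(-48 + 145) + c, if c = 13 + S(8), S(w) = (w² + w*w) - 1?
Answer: 140 - 354*√97 ≈ -3346.5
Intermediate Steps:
S(w) = -1 + 2*w² (S(w) = (w² + w²) - 1 = 2*w² - 1 = -1 + 2*w²)
c = 140 (c = 13 + (-1 + 2*8²) = 13 + (-1 + 2*64) = 13 + (-1 + 128) = 13 + 127 = 140)
-354*√(-48 + 145) + c = -354*√(-48 + 145) + 140 = -354*√97 + 140 = 140 - 354*√97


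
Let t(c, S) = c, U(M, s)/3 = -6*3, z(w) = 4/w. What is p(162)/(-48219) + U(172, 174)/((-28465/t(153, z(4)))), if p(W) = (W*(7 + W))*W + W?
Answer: -41951739564/457517945 ≈ -91.694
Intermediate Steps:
U(M, s) = -54 (U(M, s) = 3*(-6*3) = 3*(-18) = -54)
p(W) = W + W**2*(7 + W) (p(W) = W**2*(7 + W) + W = W + W**2*(7 + W))
p(162)/(-48219) + U(172, 174)/((-28465/t(153, z(4)))) = (162*(1 + 162**2 + 7*162))/(-48219) - 54/((-28465/153)) = (162*(1 + 26244 + 1134))*(-1/48219) - 54/((-28465*1/153)) = (162*27379)*(-1/48219) - 54/(-28465/153) = 4435398*(-1/48219) - 54*(-153/28465) = -1478466/16073 + 8262/28465 = -41951739564/457517945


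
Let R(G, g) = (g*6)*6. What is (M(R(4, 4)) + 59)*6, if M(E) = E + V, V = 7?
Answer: 1260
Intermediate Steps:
R(G, g) = 36*g (R(G, g) = (6*g)*6 = 36*g)
M(E) = 7 + E (M(E) = E + 7 = 7 + E)
(M(R(4, 4)) + 59)*6 = ((7 + 36*4) + 59)*6 = ((7 + 144) + 59)*6 = (151 + 59)*6 = 210*6 = 1260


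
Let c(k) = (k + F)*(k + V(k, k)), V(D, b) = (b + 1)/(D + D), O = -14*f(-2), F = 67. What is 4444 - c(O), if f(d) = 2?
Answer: 308963/56 ≈ 5517.2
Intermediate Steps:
O = -28 (O = -14*2 = -28)
V(D, b) = (1 + b)/(2*D) (V(D, b) = (1 + b)/((2*D)) = (1 + b)*(1/(2*D)) = (1 + b)/(2*D))
c(k) = (67 + k)*(k + (1 + k)/(2*k)) (c(k) = (k + 67)*(k + (1 + k)/(2*k)) = (67 + k)*(k + (1 + k)/(2*k)))
4444 - c(O) = 4444 - (34 + (-28)**2 + (67/2)/(-28) + (135/2)*(-28)) = 4444 - (34 + 784 + (67/2)*(-1/28) - 1890) = 4444 - (34 + 784 - 67/56 - 1890) = 4444 - 1*(-60099/56) = 4444 + 60099/56 = 308963/56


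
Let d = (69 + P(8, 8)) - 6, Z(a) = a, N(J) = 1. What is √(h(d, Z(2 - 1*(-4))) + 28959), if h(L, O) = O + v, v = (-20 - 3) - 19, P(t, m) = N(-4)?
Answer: √28923 ≈ 170.07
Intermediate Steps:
P(t, m) = 1
v = -42 (v = -23 - 19 = -42)
d = 64 (d = (69 + 1) - 6 = 70 - 6 = 64)
h(L, O) = -42 + O (h(L, O) = O - 42 = -42 + O)
√(h(d, Z(2 - 1*(-4))) + 28959) = √((-42 + (2 - 1*(-4))) + 28959) = √((-42 + (2 + 4)) + 28959) = √((-42 + 6) + 28959) = √(-36 + 28959) = √28923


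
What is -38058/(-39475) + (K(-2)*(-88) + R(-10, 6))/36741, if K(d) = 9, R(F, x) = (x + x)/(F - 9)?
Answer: 8657665694/9185556175 ≈ 0.94253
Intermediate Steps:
R(F, x) = 2*x/(-9 + F) (R(F, x) = (2*x)/(-9 + F) = 2*x/(-9 + F))
-38058/(-39475) + (K(-2)*(-88) + R(-10, 6))/36741 = -38058/(-39475) + (9*(-88) + 2*6/(-9 - 10))/36741 = -38058*(-1/39475) + (-792 + 2*6/(-19))*(1/36741) = 38058/39475 + (-792 + 2*6*(-1/19))*(1/36741) = 38058/39475 + (-792 - 12/19)*(1/36741) = 38058/39475 - 15060/19*1/36741 = 38058/39475 - 5020/232693 = 8657665694/9185556175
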